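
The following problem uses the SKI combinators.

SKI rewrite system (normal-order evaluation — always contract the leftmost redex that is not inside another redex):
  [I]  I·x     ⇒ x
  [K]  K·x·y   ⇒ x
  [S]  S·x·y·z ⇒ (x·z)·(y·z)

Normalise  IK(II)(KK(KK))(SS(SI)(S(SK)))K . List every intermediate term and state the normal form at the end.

  start: IK(II)(KK(KK))(SS(SI)(S(SK)))K
  →1  K(II)(KK(KK))(SS(SI)(S(SK)))K
  →2  II(SS(SI)(S(SK)))K
  →3  I(SS(SI)(S(SK)))K
  →4  SS(SI)(S(SK))K
  →5  S(S(SK))(SI(S(SK)))K
  →6  S(SK)K(SI(S(SK))K)
  →7  SK(SI(S(SK))K)(K(SI(S(SK))K))
  →8  K(K(SI(S(SK))K))(SI(S(SK))K(K(SI(S(SK))K)))
  →9  K(SI(S(SK))K)
  →10  K(IK(S(SK)K))
  →11  K(K(S(SK)K))

Answer: normal form = K(K(S(SK)K))  (in 11 steps)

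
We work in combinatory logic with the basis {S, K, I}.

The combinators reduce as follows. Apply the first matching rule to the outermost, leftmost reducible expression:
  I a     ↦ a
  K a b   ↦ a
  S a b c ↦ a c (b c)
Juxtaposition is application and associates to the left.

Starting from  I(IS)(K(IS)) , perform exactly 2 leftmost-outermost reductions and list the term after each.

Answer: after 2 steps: S(K(IS))

Derivation:
  start: I(IS)(K(IS))
  step 1: IS(K(IS))
  step 2: S(K(IS))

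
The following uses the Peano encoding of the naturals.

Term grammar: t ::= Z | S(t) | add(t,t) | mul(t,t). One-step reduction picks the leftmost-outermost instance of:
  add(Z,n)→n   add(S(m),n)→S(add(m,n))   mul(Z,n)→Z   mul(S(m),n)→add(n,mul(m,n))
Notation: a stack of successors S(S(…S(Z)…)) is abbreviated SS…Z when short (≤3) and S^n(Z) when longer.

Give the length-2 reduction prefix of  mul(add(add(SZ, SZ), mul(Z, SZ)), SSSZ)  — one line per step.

  start: mul(add(add(SZ, SZ), mul(Z, SZ)), SSSZ)
  →1  mul(add(S(add(Z, SZ)), mul(Z, SZ)), SSSZ)
  →2  mul(S(add(add(Z, SZ), mul(Z, SZ))), SSSZ)

Answer: after 2 steps: mul(S(add(add(Z, SZ), mul(Z, SZ))), SSSZ)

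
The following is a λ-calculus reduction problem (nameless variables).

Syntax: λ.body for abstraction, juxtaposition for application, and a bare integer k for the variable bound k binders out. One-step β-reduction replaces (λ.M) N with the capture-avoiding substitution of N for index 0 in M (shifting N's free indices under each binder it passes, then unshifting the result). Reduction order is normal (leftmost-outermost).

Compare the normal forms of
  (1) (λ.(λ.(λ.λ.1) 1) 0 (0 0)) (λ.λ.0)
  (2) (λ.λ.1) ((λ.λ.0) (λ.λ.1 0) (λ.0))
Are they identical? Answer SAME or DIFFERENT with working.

Answer: SAME — A ⇓ λ.λ.0, B ⇓ λ.λ.0

Derivation:
Term A:
  start: (λ.(λ.(λ.λ.1) 1) 0 (0 0)) (λ.λ.0)
  [1] (λ.(λ.λ.1) (λ.λ.0)) (λ.λ.0) ((λ.λ.0) (λ.λ.0))
  [2] (λ.λ.1) (λ.λ.0) ((λ.λ.0) (λ.λ.0))
  [3] (λ.λ.λ.0) ((λ.λ.0) (λ.λ.0))
  [4] λ.λ.0

Term B:
  start: (λ.λ.1) ((λ.λ.0) (λ.λ.1 0) (λ.0))
  [1] λ.(λ.λ.0) (λ.λ.1 0) (λ.0)
  [2] λ.(λ.0) (λ.0)
  [3] λ.λ.0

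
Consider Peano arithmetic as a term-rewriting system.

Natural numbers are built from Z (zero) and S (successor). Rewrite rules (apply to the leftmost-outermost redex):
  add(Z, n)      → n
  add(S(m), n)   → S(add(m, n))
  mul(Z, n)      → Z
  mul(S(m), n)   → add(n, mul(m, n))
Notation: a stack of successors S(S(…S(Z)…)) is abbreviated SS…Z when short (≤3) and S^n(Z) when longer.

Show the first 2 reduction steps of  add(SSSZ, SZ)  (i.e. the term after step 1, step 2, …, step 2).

  start: add(SSSZ, SZ)
  [1] S(add(SSZ, SZ))
  [2] S(S(add(SZ, SZ)))

Answer: after 2 steps: S(S(add(SZ, SZ)))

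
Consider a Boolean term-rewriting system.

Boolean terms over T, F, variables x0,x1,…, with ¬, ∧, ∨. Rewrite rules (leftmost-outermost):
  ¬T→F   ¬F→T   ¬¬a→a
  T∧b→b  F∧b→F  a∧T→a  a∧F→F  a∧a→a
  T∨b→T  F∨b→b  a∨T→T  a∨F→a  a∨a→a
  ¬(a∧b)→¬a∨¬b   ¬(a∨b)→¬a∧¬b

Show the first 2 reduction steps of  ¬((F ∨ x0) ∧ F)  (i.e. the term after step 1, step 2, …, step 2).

Answer: after 2 steps: (¬F ∧ ¬x0) ∨ ¬F

Working:
  start: ¬((F ∨ x0) ∧ F)
  step 1: ¬(F ∨ x0) ∨ ¬F
  step 2: (¬F ∧ ¬x0) ∨ ¬F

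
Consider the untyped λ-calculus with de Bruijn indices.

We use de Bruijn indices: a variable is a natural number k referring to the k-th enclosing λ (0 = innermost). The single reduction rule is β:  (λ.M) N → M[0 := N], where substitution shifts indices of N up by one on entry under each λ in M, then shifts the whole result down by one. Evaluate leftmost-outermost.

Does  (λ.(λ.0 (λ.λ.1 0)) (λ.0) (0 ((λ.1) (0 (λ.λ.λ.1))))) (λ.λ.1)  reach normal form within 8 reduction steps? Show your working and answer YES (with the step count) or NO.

  start: (λ.(λ.0 (λ.λ.1 0)) (λ.0) (0 ((λ.1) (0 (λ.λ.λ.1))))) (λ.λ.1)
  →1  (λ.0 (λ.λ.1 0)) (λ.0) ((λ.λ.1) ((λ.λ.λ.1) ((λ.λ.1) (λ.λ.λ.1))))
  →2  (λ.0) (λ.λ.1 0) ((λ.λ.1) ((λ.λ.λ.1) ((λ.λ.1) (λ.λ.λ.1))))
  →3  (λ.λ.1 0) ((λ.λ.1) ((λ.λ.λ.1) ((λ.λ.1) (λ.λ.λ.1))))
  →4  λ.(λ.λ.1) ((λ.λ.λ.1) ((λ.λ.1) (λ.λ.λ.1))) 0
  →5  λ.(λ.(λ.λ.λ.1) ((λ.λ.1) (λ.λ.λ.1))) 0
  →6  λ.(λ.λ.λ.1) ((λ.λ.1) (λ.λ.λ.1))
  →7  λ.λ.λ.1

Answer: YES — reaches normal form λ.λ.λ.1 in 7 ≤ 8 steps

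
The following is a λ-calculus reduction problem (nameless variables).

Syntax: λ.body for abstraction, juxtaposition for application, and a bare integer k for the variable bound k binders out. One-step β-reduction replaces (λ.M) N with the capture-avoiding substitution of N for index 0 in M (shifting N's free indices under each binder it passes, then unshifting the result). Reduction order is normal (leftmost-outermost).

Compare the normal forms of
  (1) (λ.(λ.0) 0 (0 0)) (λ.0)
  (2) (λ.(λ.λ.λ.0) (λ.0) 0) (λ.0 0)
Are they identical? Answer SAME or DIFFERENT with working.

Term A:
  start: (λ.(λ.0) 0 (0 0)) (λ.0)
  →1  (λ.0) (λ.0) ((λ.0) (λ.0))
  →2  (λ.0) ((λ.0) (λ.0))
  →3  (λ.0) (λ.0)
  →4  λ.0

Term B:
  start: (λ.(λ.λ.λ.0) (λ.0) 0) (λ.0 0)
  →1  (λ.λ.λ.0) (λ.0) (λ.0 0)
  →2  (λ.λ.0) (λ.0 0)
  →3  λ.0

Answer: SAME — A ⇓ λ.0, B ⇓ λ.0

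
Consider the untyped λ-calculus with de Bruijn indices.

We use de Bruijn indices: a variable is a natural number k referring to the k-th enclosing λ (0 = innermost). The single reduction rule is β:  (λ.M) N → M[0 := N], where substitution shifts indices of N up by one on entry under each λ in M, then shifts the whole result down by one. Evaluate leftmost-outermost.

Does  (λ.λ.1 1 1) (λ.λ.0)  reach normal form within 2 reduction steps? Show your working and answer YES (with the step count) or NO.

Answer: NO — after 2 steps the term is λ.(λ.0) (λ.λ.0), not yet normal

Working:
  start: (λ.λ.1 1 1) (λ.λ.0)
  [1] λ.(λ.λ.0) (λ.λ.0) (λ.λ.0)
  [2] λ.(λ.0) (λ.λ.0)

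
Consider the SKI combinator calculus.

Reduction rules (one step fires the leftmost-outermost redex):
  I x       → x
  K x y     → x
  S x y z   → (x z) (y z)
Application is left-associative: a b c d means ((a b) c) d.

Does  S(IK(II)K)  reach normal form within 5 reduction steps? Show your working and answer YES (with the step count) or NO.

  start: S(IK(II)K)
  [1] S(K(II)K)
  [2] S(II)
  [3] SI

Answer: YES — reaches normal form SI in 3 ≤ 5 steps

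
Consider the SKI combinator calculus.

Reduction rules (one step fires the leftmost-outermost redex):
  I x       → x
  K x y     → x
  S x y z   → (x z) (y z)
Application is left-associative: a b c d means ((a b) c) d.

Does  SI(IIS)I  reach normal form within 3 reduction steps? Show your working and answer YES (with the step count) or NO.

Answer: NO — after 3 steps the term is IISI, not yet normal

Working:
  start: SI(IIS)I
  [1] II(IISI)
  [2] I(IISI)
  [3] IISI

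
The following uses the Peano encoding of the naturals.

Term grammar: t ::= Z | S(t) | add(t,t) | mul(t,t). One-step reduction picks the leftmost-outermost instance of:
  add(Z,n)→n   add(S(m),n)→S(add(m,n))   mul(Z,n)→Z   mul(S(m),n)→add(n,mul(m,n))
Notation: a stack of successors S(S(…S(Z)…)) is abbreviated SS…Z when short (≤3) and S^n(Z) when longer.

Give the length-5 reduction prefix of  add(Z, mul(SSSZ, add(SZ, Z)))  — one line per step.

Answer: after 5 steps: S(add(Z, mul(SSZ, add(SZ, Z))))

Reduction:
  start: add(Z, mul(SSSZ, add(SZ, Z)))
  step 1: mul(SSSZ, add(SZ, Z))
  step 2: add(add(SZ, Z), mul(SSZ, add(SZ, Z)))
  step 3: add(S(add(Z, Z)), mul(SSZ, add(SZ, Z)))
  step 4: S(add(add(Z, Z), mul(SSZ, add(SZ, Z))))
  step 5: S(add(Z, mul(SSZ, add(SZ, Z))))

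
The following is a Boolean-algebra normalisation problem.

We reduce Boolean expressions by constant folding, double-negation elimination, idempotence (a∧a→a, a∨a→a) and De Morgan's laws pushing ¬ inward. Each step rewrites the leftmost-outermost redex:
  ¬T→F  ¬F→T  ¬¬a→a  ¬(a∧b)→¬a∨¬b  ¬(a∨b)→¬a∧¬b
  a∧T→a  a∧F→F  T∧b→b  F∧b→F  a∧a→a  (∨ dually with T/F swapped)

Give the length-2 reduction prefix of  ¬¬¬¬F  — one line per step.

  start: ¬¬¬¬F
  →1  ¬¬F
  →2  F

Answer: after 2 steps: F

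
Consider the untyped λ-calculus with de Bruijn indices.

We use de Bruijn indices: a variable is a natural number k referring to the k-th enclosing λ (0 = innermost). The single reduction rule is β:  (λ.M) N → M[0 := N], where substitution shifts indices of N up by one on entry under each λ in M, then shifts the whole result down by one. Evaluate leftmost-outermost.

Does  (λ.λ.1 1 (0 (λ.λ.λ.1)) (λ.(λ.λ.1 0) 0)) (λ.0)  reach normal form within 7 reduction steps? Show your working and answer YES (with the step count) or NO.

Answer: YES — reaches normal form λ.0 (λ.λ.λ.1) (λ.λ.1 0) in 4 ≤ 7 steps

Reduction:
  start: (λ.λ.1 1 (0 (λ.λ.λ.1)) (λ.(λ.λ.1 0) 0)) (λ.0)
  [1] λ.(λ.0) (λ.0) (0 (λ.λ.λ.1)) (λ.(λ.λ.1 0) 0)
  [2] λ.(λ.0) (0 (λ.λ.λ.1)) (λ.(λ.λ.1 0) 0)
  [3] λ.0 (λ.λ.λ.1) (λ.(λ.λ.1 0) 0)
  [4] λ.0 (λ.λ.λ.1) (λ.λ.1 0)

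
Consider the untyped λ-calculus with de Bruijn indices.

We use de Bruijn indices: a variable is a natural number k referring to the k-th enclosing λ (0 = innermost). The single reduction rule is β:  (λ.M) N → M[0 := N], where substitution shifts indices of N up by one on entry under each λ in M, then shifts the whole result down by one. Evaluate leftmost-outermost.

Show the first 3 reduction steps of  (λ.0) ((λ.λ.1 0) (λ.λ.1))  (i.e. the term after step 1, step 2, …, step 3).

  start: (λ.0) ((λ.λ.1 0) (λ.λ.1))
  [1] (λ.λ.1 0) (λ.λ.1)
  [2] λ.(λ.λ.1) 0
  [3] λ.λ.1

Answer: after 3 steps: λ.λ.1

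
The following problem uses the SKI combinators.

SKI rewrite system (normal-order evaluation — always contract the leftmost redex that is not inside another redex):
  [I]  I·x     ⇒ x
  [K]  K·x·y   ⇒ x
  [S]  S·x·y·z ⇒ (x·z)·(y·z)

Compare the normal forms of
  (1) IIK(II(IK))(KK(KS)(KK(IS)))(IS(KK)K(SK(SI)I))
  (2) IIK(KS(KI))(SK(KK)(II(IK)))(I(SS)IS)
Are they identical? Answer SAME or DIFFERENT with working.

Term A:
  start: IIK(II(IK))(KK(KS)(KK(IS)))(IS(KK)K(SK(SI)I))
  [1] IK(II(IK))(KK(KS)(KK(IS)))(IS(KK)K(SK(SI)I))
  [2] K(II(IK))(KK(KS)(KK(IS)))(IS(KK)K(SK(SI)I))
  [3] II(IK)(IS(KK)K(SK(SI)I))
  [4] I(IK)(IS(KK)K(SK(SI)I))
  [5] IK(IS(KK)K(SK(SI)I))
  [6] K(IS(KK)K(SK(SI)I))
  [7] K(S(KK)K(SK(SI)I))
  [8] K(KK(SK(SI)I)(K(SK(SI)I)))
  [9] K(K(K(SK(SI)I)))
  [10] K(K(K(KI(SII))))
  [11] K(K(KI))

Term B:
  start: IIK(KS(KI))(SK(KK)(II(IK)))(I(SS)IS)
  [1] IK(KS(KI))(SK(KK)(II(IK)))(I(SS)IS)
  [2] K(KS(KI))(SK(KK)(II(IK)))(I(SS)IS)
  [3] KS(KI)(I(SS)IS)
  [4] S(I(SS)IS)
  [5] S(SSIS)
  [6] S(SS(IS))
  [7] S(SSS)

Answer: DIFFERENT — A ⇓ K(K(KI)), B ⇓ S(SSS)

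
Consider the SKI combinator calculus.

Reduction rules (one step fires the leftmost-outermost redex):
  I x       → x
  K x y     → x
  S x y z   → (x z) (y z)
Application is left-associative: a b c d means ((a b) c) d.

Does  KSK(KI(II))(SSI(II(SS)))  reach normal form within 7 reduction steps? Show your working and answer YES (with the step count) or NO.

  start: KSK(KI(II))(SSI(II(SS)))
  step 1: S(KI(II))(SSI(II(SS)))
  step 2: SI(SSI(II(SS)))
  step 3: SI(S(II(SS))(I(II(SS))))
  step 4: SI(S(I(SS))(I(II(SS))))
  step 5: SI(S(SS)(I(II(SS))))
  step 6: SI(S(SS)(II(SS)))
  step 7: SI(S(SS)(I(SS)))

Answer: NO — after 7 steps the term is SI(S(SS)(I(SS))), not yet normal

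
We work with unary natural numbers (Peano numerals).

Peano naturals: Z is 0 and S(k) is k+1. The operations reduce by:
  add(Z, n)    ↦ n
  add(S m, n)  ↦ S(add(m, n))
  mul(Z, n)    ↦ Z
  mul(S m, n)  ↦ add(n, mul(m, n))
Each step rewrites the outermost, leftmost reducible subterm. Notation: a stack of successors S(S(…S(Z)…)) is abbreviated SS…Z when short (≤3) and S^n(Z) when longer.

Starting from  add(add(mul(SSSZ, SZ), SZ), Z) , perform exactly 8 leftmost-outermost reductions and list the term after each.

Answer: after 8 steps: S(add(S(add(add(Z, mul(SZ, SZ)), SZ)), Z))

Reduction:
  start: add(add(mul(SSSZ, SZ), SZ), Z)
  [1] add(add(add(SZ, mul(SSZ, SZ)), SZ), Z)
  [2] add(add(S(add(Z, mul(SSZ, SZ))), SZ), Z)
  [3] add(S(add(add(Z, mul(SSZ, SZ)), SZ)), Z)
  [4] S(add(add(add(Z, mul(SSZ, SZ)), SZ), Z))
  [5] S(add(add(mul(SSZ, SZ), SZ), Z))
  [6] S(add(add(add(SZ, mul(SZ, SZ)), SZ), Z))
  [7] S(add(add(S(add(Z, mul(SZ, SZ))), SZ), Z))
  [8] S(add(S(add(add(Z, mul(SZ, SZ)), SZ)), Z))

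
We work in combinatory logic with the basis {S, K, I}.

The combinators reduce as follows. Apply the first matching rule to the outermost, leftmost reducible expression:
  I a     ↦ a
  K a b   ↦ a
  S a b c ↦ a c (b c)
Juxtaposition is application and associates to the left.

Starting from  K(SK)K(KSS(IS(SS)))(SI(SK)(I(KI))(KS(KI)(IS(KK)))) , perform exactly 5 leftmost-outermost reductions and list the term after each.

Answer: after 5 steps: I(KI)(SK(I(KI)))(KS(KI)(IS(KK)))

Derivation:
  start: K(SK)K(KSS(IS(SS)))(SI(SK)(I(KI))(KS(KI)(IS(KK))))
  step 1: SK(KSS(IS(SS)))(SI(SK)(I(KI))(KS(KI)(IS(KK))))
  step 2: K(SI(SK)(I(KI))(KS(KI)(IS(KK))))(KSS(IS(SS))(SI(SK)(I(KI))(KS(KI)(IS(KK)))))
  step 3: SI(SK)(I(KI))(KS(KI)(IS(KK)))
  step 4: I(I(KI))(SK(I(KI)))(KS(KI)(IS(KK)))
  step 5: I(KI)(SK(I(KI)))(KS(KI)(IS(KK)))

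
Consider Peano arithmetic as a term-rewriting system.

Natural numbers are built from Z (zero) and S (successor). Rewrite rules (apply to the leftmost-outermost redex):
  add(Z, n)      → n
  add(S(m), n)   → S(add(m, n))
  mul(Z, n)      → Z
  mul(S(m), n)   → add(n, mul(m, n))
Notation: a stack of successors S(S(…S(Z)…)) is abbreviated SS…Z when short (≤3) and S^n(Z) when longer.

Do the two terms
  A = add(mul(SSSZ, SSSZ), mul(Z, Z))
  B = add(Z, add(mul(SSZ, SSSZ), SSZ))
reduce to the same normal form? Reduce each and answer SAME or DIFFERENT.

Term A:
  start: add(mul(SSSZ, SSSZ), mul(Z, Z))
  step 1: add(add(SSSZ, mul(SSZ, SSSZ)), mul(Z, Z))
  step 2: add(S(add(SSZ, mul(SSZ, SSSZ))), mul(Z, Z))
  step 3: S(add(add(SSZ, mul(SSZ, SSSZ)), mul(Z, Z)))
  step 4: S(add(S(add(SZ, mul(SSZ, SSSZ))), mul(Z, Z)))
  step 5: S(S(add(add(SZ, mul(SSZ, SSSZ)), mul(Z, Z))))
  step 6: S(S(add(S(add(Z, mul(SSZ, SSSZ))), mul(Z, Z))))
  step 7: S(S(S(add(add(Z, mul(SSZ, SSSZ)), mul(Z, Z)))))
  step 8: S(S(S(add(mul(SSZ, SSSZ), mul(Z, Z)))))
  step 9: S(S(S(add(add(SSSZ, mul(SZ, SSSZ)), mul(Z, Z)))))
  step 10: S(S(S(add(S(add(SSZ, mul(SZ, SSSZ))), mul(Z, Z)))))
  step 11: S(S(S(S(add(add(SSZ, mul(SZ, SSSZ)), mul(Z, Z))))))
  step 12: S(S(S(S(add(S(add(SZ, mul(SZ, SSSZ))), mul(Z, Z))))))
  step 13: S(S(S(S(S(add(add(SZ, mul(SZ, SSSZ)), mul(Z, Z)))))))
  step 14: S(S(S(S(S(add(S(add(Z, mul(SZ, SSSZ))), mul(Z, Z)))))))
  step 15: S(S(S(S(S(S(add(add(Z, mul(SZ, SSSZ)), mul(Z, Z))))))))
  step 16: S(S(S(S(S(S(add(mul(SZ, SSSZ), mul(Z, Z))))))))
  step 17: S(S(S(S(S(S(add(add(SSSZ, mul(Z, SSSZ)), mul(Z, Z))))))))
  step 18: S(S(S(S(S(S(add(S(add(SSZ, mul(Z, SSSZ))), mul(Z, Z))))))))
  step 19: S(S(S(S(S(S(S(add(add(SSZ, mul(Z, SSSZ)), mul(Z, Z)))))))))
  step 20: S(S(S(S(S(S(S(add(S(add(SZ, mul(Z, SSSZ))), mul(Z, Z)))))))))
  step 21: S(S(S(S(S(S(S(S(add(add(SZ, mul(Z, SSSZ)), mul(Z, Z))))))))))
  step 22: S(S(S(S(S(S(S(S(add(S(add(Z, mul(Z, SSSZ))), mul(Z, Z))))))))))
  step 23: S(S(S(S(S(S(S(S(S(add(add(Z, mul(Z, SSSZ)), mul(Z, Z)))))))))))
  step 24: S(S(S(S(S(S(S(S(S(add(mul(Z, SSSZ), mul(Z, Z)))))))))))
  step 25: S(S(S(S(S(S(S(S(S(add(Z, mul(Z, Z)))))))))))
  step 26: S(S(S(S(S(S(S(S(S(mul(Z, Z))))))))))
  step 27: S^9(Z)

Term B:
  start: add(Z, add(mul(SSZ, SSSZ), SSZ))
  step 1: add(mul(SSZ, SSSZ), SSZ)
  step 2: add(add(SSSZ, mul(SZ, SSSZ)), SSZ)
  step 3: add(S(add(SSZ, mul(SZ, SSSZ))), SSZ)
  step 4: S(add(add(SSZ, mul(SZ, SSSZ)), SSZ))
  step 5: S(add(S(add(SZ, mul(SZ, SSSZ))), SSZ))
  step 6: S(S(add(add(SZ, mul(SZ, SSSZ)), SSZ)))
  step 7: S(S(add(S(add(Z, mul(SZ, SSSZ))), SSZ)))
  step 8: S(S(S(add(add(Z, mul(SZ, SSSZ)), SSZ))))
  step 9: S(S(S(add(mul(SZ, SSSZ), SSZ))))
  step 10: S(S(S(add(add(SSSZ, mul(Z, SSSZ)), SSZ))))
  step 11: S(S(S(add(S(add(SSZ, mul(Z, SSSZ))), SSZ))))
  step 12: S(S(S(S(add(add(SSZ, mul(Z, SSSZ)), SSZ)))))
  step 13: S(S(S(S(add(S(add(SZ, mul(Z, SSSZ))), SSZ)))))
  step 14: S(S(S(S(S(add(add(SZ, mul(Z, SSSZ)), SSZ))))))
  step 15: S(S(S(S(S(add(S(add(Z, mul(Z, SSSZ))), SSZ))))))
  step 16: S(S(S(S(S(S(add(add(Z, mul(Z, SSSZ)), SSZ)))))))
  step 17: S(S(S(S(S(S(add(mul(Z, SSSZ), SSZ)))))))
  step 18: S(S(S(S(S(S(add(Z, SSZ)))))))
  step 19: S^8(Z)

Answer: DIFFERENT — A ⇓ S^9(Z), B ⇓ S^8(Z)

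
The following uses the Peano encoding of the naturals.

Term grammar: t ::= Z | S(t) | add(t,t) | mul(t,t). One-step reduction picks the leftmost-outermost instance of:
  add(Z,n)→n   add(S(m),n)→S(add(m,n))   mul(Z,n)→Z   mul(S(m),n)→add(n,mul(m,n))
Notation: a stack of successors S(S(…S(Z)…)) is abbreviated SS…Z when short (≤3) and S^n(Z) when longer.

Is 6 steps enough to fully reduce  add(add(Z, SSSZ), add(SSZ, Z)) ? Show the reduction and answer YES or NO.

  start: add(add(Z, SSSZ), add(SSZ, Z))
  →1  add(SSSZ, add(SSZ, Z))
  →2  S(add(SSZ, add(SSZ, Z)))
  →3  S(S(add(SZ, add(SSZ, Z))))
  →4  S(S(S(add(Z, add(SSZ, Z)))))
  →5  S(S(S(add(SSZ, Z))))
  →6  S(S(S(S(add(SZ, Z)))))

Answer: NO — after 6 steps the term is S(S(S(S(add(SZ, Z))))), not yet normal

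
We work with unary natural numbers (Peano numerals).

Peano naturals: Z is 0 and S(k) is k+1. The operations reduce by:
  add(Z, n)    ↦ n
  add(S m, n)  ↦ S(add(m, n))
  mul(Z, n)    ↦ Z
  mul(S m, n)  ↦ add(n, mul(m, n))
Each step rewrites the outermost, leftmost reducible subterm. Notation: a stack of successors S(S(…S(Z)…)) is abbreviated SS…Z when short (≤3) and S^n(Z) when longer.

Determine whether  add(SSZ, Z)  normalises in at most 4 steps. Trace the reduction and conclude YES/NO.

Answer: YES — reaches normal form SSZ in 3 ≤ 4 steps

Working:
  start: add(SSZ, Z)
  →1  S(add(SZ, Z))
  →2  S(S(add(Z, Z)))
  →3  SSZ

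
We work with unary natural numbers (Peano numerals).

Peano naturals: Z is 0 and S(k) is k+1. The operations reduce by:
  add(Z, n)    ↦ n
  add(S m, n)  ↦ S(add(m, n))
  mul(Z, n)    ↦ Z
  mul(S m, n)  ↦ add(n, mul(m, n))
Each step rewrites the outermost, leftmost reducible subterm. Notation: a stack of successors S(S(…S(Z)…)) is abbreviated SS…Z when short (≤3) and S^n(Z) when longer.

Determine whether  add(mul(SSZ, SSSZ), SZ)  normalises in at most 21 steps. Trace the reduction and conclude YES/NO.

Answer: YES — reaches normal form S^7(Z) in 18 ≤ 21 steps

Working:
  start: add(mul(SSZ, SSSZ), SZ)
  [1] add(add(SSSZ, mul(SZ, SSSZ)), SZ)
  [2] add(S(add(SSZ, mul(SZ, SSSZ))), SZ)
  [3] S(add(add(SSZ, mul(SZ, SSSZ)), SZ))
  [4] S(add(S(add(SZ, mul(SZ, SSSZ))), SZ))
  [5] S(S(add(add(SZ, mul(SZ, SSSZ)), SZ)))
  [6] S(S(add(S(add(Z, mul(SZ, SSSZ))), SZ)))
  [7] S(S(S(add(add(Z, mul(SZ, SSSZ)), SZ))))
  [8] S(S(S(add(mul(SZ, SSSZ), SZ))))
  [9] S(S(S(add(add(SSSZ, mul(Z, SSSZ)), SZ))))
  [10] S(S(S(add(S(add(SSZ, mul(Z, SSSZ))), SZ))))
  [11] S(S(S(S(add(add(SSZ, mul(Z, SSSZ)), SZ)))))
  [12] S(S(S(S(add(S(add(SZ, mul(Z, SSSZ))), SZ)))))
  [13] S(S(S(S(S(add(add(SZ, mul(Z, SSSZ)), SZ))))))
  [14] S(S(S(S(S(add(S(add(Z, mul(Z, SSSZ))), SZ))))))
  [15] S(S(S(S(S(S(add(add(Z, mul(Z, SSSZ)), SZ)))))))
  [16] S(S(S(S(S(S(add(mul(Z, SSSZ), SZ)))))))
  [17] S(S(S(S(S(S(add(Z, SZ)))))))
  [18] S^7(Z)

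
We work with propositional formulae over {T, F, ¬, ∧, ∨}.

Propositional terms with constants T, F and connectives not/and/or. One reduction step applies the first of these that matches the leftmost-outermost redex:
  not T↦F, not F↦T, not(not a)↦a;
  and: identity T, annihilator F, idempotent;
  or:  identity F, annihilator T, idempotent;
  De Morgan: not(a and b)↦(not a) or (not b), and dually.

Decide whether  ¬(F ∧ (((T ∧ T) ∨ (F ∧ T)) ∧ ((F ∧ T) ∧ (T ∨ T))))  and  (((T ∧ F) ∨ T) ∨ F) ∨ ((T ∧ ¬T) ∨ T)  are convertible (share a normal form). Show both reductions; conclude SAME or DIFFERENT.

Term A:
  start: ¬(F ∧ (((T ∧ T) ∨ (F ∧ T)) ∧ ((F ∧ T) ∧ (T ∨ T))))
  step 1: ¬F ∨ ¬(((T ∧ T) ∨ (F ∧ T)) ∧ ((F ∧ T) ∧ (T ∨ T)))
  step 2: T ∨ ¬(((T ∧ T) ∨ (F ∧ T)) ∧ ((F ∧ T) ∧ (T ∨ T)))
  step 3: T

Term B:
  start: (((T ∧ F) ∨ T) ∨ F) ∨ ((T ∧ ¬T) ∨ T)
  step 1: ((T ∧ F) ∨ T) ∨ ((T ∧ ¬T) ∨ T)
  step 2: T ∨ ((T ∧ ¬T) ∨ T)
  step 3: T

Answer: SAME — A ⇓ T, B ⇓ T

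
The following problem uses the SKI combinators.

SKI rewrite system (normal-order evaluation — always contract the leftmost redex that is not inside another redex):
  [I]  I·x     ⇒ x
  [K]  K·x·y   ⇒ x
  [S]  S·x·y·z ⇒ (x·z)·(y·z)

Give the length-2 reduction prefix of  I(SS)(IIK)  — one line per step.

  start: I(SS)(IIK)
  [1] SS(IIK)
  [2] SS(IK)

Answer: after 2 steps: SS(IK)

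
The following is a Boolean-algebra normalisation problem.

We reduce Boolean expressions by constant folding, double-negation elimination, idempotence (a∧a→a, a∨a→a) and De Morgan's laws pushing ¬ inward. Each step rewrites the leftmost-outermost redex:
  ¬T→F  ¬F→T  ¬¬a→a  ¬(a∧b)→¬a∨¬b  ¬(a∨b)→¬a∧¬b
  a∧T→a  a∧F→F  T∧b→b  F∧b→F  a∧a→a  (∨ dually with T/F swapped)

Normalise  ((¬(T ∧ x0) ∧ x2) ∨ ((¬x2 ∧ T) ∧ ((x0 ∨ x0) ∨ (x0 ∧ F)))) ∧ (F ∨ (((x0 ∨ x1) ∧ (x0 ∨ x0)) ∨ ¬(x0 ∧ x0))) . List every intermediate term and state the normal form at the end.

Answer: normal form = ((¬x0 ∧ x2) ∨ (¬x2 ∧ x0)) ∧ (((x0 ∨ x1) ∧ x0) ∨ ¬x0)  (in 11 steps)

Reduction:
  start: ((¬(T ∧ x0) ∧ x2) ∨ ((¬x2 ∧ T) ∧ ((x0 ∨ x0) ∨ (x0 ∧ F)))) ∧ (F ∨ (((x0 ∨ x1) ∧ (x0 ∨ x0)) ∨ ¬(x0 ∧ x0)))
  step 1: (((¬T ∨ ¬x0) ∧ x2) ∨ ((¬x2 ∧ T) ∧ ((x0 ∨ x0) ∨ (x0 ∧ F)))) ∧ (F ∨ (((x0 ∨ x1) ∧ (x0 ∨ x0)) ∨ ¬(x0 ∧ x0)))
  step 2: (((F ∨ ¬x0) ∧ x2) ∨ ((¬x2 ∧ T) ∧ ((x0 ∨ x0) ∨ (x0 ∧ F)))) ∧ (F ∨ (((x0 ∨ x1) ∧ (x0 ∨ x0)) ∨ ¬(x0 ∧ x0)))
  step 3: ((¬x0 ∧ x2) ∨ ((¬x2 ∧ T) ∧ ((x0 ∨ x0) ∨ (x0 ∧ F)))) ∧ (F ∨ (((x0 ∨ x1) ∧ (x0 ∨ x0)) ∨ ¬(x0 ∧ x0)))
  step 4: ((¬x0 ∧ x2) ∨ (¬x2 ∧ ((x0 ∨ x0) ∨ (x0 ∧ F)))) ∧ (F ∨ (((x0 ∨ x1) ∧ (x0 ∨ x0)) ∨ ¬(x0 ∧ x0)))
  step 5: ((¬x0 ∧ x2) ∨ (¬x2 ∧ (x0 ∨ (x0 ∧ F)))) ∧ (F ∨ (((x0 ∨ x1) ∧ (x0 ∨ x0)) ∨ ¬(x0 ∧ x0)))
  step 6: ((¬x0 ∧ x2) ∨ (¬x2 ∧ (x0 ∨ F))) ∧ (F ∨ (((x0 ∨ x1) ∧ (x0 ∨ x0)) ∨ ¬(x0 ∧ x0)))
  step 7: ((¬x0 ∧ x2) ∨ (¬x2 ∧ x0)) ∧ (F ∨ (((x0 ∨ x1) ∧ (x0 ∨ x0)) ∨ ¬(x0 ∧ x0)))
  step 8: ((¬x0 ∧ x2) ∨ (¬x2 ∧ x0)) ∧ (((x0 ∨ x1) ∧ (x0 ∨ x0)) ∨ ¬(x0 ∧ x0))
  step 9: ((¬x0 ∧ x2) ∨ (¬x2 ∧ x0)) ∧ (((x0 ∨ x1) ∧ x0) ∨ ¬(x0 ∧ x0))
  step 10: ((¬x0 ∧ x2) ∨ (¬x2 ∧ x0)) ∧ (((x0 ∨ x1) ∧ x0) ∨ (¬x0 ∨ ¬x0))
  step 11: ((¬x0 ∧ x2) ∨ (¬x2 ∧ x0)) ∧ (((x0 ∨ x1) ∧ x0) ∨ ¬x0)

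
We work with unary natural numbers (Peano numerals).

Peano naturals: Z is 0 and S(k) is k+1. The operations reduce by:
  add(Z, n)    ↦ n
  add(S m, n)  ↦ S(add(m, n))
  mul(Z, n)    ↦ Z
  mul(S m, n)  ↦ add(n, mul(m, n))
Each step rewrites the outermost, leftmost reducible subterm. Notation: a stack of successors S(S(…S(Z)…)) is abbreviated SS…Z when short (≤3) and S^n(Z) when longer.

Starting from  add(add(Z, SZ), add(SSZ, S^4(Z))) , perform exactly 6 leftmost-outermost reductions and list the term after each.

Answer: after 6 steps: S^7(Z)

Reduction:
  start: add(add(Z, SZ), add(SSZ, S^4(Z)))
  →1  add(SZ, add(SSZ, S^4(Z)))
  →2  S(add(Z, add(SSZ, S^4(Z))))
  →3  S(add(SSZ, S^4(Z)))
  →4  S(S(add(SZ, S^4(Z))))
  →5  S(S(S(add(Z, S^4(Z)))))
  →6  S^7(Z)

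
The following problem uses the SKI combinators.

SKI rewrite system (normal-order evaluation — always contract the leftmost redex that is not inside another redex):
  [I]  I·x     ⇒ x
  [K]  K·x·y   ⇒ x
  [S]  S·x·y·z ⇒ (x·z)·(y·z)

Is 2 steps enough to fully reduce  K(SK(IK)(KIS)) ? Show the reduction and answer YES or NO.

Answer: NO — after 2 steps the term is K(KIS), not yet normal

Working:
  start: K(SK(IK)(KIS))
  [1] K(K(KIS)(IK(KIS)))
  [2] K(KIS)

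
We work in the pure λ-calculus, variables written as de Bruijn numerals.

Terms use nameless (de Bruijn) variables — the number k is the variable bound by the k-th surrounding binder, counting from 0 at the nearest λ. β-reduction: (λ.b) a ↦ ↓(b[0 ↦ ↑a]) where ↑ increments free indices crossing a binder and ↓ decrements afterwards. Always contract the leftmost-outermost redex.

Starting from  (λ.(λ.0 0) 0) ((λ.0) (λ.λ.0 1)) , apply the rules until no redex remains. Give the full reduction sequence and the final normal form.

Answer: normal form = λ.0 (λ.λ.0 1)  (in 5 steps)

Reduction:
  start: (λ.(λ.0 0) 0) ((λ.0) (λ.λ.0 1))
  [1] (λ.0 0) ((λ.0) (λ.λ.0 1))
  [2] (λ.0) (λ.λ.0 1) ((λ.0) (λ.λ.0 1))
  [3] (λ.λ.0 1) ((λ.0) (λ.λ.0 1))
  [4] λ.0 ((λ.0) (λ.λ.0 1))
  [5] λ.0 (λ.λ.0 1)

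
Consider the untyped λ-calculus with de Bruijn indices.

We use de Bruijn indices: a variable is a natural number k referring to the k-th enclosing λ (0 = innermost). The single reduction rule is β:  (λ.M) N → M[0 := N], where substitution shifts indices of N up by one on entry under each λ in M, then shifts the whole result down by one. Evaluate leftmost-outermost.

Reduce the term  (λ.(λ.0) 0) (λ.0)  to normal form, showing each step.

Answer: normal form = λ.0  (in 2 steps)

Derivation:
  start: (λ.(λ.0) 0) (λ.0)
  [1] (λ.0) (λ.0)
  [2] λ.0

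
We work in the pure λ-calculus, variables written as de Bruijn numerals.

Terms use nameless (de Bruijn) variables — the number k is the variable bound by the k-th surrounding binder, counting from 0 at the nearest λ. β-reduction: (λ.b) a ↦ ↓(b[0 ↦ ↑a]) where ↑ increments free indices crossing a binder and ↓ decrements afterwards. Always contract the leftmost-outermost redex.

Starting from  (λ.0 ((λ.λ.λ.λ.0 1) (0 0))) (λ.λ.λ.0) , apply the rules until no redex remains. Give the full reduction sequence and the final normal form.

Answer: normal form = λ.λ.0  (in 2 steps)

Derivation:
  start: (λ.0 ((λ.λ.λ.λ.0 1) (0 0))) (λ.λ.λ.0)
  →1  (λ.λ.λ.0) ((λ.λ.λ.λ.0 1) ((λ.λ.λ.0) (λ.λ.λ.0)))
  →2  λ.λ.0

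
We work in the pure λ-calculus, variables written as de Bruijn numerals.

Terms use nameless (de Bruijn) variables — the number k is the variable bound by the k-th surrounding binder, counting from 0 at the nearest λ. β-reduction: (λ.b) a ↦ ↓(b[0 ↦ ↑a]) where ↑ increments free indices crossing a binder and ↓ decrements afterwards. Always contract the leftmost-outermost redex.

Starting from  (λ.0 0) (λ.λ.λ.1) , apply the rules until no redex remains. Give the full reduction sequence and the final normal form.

Answer: normal form = λ.λ.1  (in 2 steps)

Working:
  start: (λ.0 0) (λ.λ.λ.1)
  [1] (λ.λ.λ.1) (λ.λ.λ.1)
  [2] λ.λ.1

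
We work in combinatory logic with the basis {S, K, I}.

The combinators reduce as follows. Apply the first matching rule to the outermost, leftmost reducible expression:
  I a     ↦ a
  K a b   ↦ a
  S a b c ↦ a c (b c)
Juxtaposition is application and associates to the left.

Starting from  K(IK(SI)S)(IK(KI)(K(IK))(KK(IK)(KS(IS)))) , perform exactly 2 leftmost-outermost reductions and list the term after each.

  start: K(IK(SI)S)(IK(KI)(K(IK))(KK(IK)(KS(IS))))
  [1] IK(SI)S
  [2] K(SI)S

Answer: after 2 steps: K(SI)S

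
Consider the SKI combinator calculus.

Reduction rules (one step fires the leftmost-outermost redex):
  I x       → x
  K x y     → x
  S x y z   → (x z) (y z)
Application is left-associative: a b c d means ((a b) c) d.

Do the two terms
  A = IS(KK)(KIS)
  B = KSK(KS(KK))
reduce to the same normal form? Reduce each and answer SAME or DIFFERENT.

Term A:
  start: IS(KK)(KIS)
  [1] S(KK)(KIS)
  [2] S(KK)I

Term B:
  start: KSK(KS(KK))
  [1] S(KS(KK))
  [2] SS

Answer: DIFFERENT — A ⇓ S(KK)I, B ⇓ SS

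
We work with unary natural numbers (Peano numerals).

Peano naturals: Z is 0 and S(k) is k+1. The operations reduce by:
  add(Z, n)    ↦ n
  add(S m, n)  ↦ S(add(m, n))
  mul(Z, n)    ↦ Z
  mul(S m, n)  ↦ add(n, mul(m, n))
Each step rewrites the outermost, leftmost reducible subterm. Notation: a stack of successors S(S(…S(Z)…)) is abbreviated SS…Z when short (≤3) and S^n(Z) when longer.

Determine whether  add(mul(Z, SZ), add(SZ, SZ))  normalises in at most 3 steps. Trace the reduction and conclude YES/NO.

  start: add(mul(Z, SZ), add(SZ, SZ))
  [1] add(Z, add(SZ, SZ))
  [2] add(SZ, SZ)
  [3] S(add(Z, SZ))

Answer: NO — after 3 steps the term is S(add(Z, SZ)), not yet normal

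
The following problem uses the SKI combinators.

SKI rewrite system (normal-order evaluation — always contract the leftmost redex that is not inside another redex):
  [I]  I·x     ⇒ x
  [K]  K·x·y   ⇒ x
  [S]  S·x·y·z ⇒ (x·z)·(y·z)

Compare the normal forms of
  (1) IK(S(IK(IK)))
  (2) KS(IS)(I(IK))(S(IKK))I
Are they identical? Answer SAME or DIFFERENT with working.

Answer: DIFFERENT — A ⇓ K(S(KK)), B ⇓ I

Derivation:
Term A:
  start: IK(S(IK(IK)))
  [1] K(S(IK(IK)))
  [2] K(S(K(IK)))
  [3] K(S(KK))

Term B:
  start: KS(IS)(I(IK))(S(IKK))I
  [1] S(I(IK))(S(IKK))I
  [2] I(IK)I(S(IKK)I)
  [3] IKI(S(IKK)I)
  [4] KI(S(IKK)I)
  [5] I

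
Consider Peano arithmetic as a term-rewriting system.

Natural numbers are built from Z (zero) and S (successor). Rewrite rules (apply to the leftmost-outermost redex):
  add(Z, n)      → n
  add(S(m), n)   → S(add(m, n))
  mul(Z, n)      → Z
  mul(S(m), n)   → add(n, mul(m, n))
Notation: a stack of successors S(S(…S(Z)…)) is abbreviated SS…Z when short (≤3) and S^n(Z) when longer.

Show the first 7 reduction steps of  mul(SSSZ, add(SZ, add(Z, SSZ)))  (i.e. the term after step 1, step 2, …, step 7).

  start: mul(SSSZ, add(SZ, add(Z, SSZ)))
  →1  add(add(SZ, add(Z, SSZ)), mul(SSZ, add(SZ, add(Z, SSZ))))
  →2  add(S(add(Z, add(Z, SSZ))), mul(SSZ, add(SZ, add(Z, SSZ))))
  →3  S(add(add(Z, add(Z, SSZ)), mul(SSZ, add(SZ, add(Z, SSZ)))))
  →4  S(add(add(Z, SSZ), mul(SSZ, add(SZ, add(Z, SSZ)))))
  →5  S(add(SSZ, mul(SSZ, add(SZ, add(Z, SSZ)))))
  →6  S(S(add(SZ, mul(SSZ, add(SZ, add(Z, SSZ))))))
  →7  S(S(S(add(Z, mul(SSZ, add(SZ, add(Z, SSZ)))))))

Answer: after 7 steps: S(S(S(add(Z, mul(SSZ, add(SZ, add(Z, SSZ)))))))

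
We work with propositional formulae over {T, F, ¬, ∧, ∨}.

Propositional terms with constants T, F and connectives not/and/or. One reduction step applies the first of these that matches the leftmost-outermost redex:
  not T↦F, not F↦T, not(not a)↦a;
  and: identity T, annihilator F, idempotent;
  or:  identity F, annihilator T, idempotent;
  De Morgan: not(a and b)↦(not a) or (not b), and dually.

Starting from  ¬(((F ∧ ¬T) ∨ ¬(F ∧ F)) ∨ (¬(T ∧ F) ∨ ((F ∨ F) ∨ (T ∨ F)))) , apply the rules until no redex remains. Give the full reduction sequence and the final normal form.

Answer: normal form = F  (in 9 steps)

Working:
  start: ¬(((F ∧ ¬T) ∨ ¬(F ∧ F)) ∨ (¬(T ∧ F) ∨ ((F ∨ F) ∨ (T ∨ F))))
  →1  ¬((F ∧ ¬T) ∨ ¬(F ∧ F)) ∧ ¬(¬(T ∧ F) ∨ ((F ∨ F) ∨ (T ∨ F)))
  →2  (¬(F ∧ ¬T) ∧ ¬¬(F ∧ F)) ∧ ¬(¬(T ∧ F) ∨ ((F ∨ F) ∨ (T ∨ F)))
  →3  ((¬F ∨ ¬¬T) ∧ ¬¬(F ∧ F)) ∧ ¬(¬(T ∧ F) ∨ ((F ∨ F) ∨ (T ∨ F)))
  →4  ((T ∨ ¬¬T) ∧ ¬¬(F ∧ F)) ∧ ¬(¬(T ∧ F) ∨ ((F ∨ F) ∨ (T ∨ F)))
  →5  (T ∧ ¬¬(F ∧ F)) ∧ ¬(¬(T ∧ F) ∨ ((F ∨ F) ∨ (T ∨ F)))
  →6  ¬¬(F ∧ F) ∧ ¬(¬(T ∧ F) ∨ ((F ∨ F) ∨ (T ∨ F)))
  →7  (F ∧ F) ∧ ¬(¬(T ∧ F) ∨ ((F ∨ F) ∨ (T ∨ F)))
  →8  F ∧ ¬(¬(T ∧ F) ∨ ((F ∨ F) ∨ (T ∨ F)))
  →9  F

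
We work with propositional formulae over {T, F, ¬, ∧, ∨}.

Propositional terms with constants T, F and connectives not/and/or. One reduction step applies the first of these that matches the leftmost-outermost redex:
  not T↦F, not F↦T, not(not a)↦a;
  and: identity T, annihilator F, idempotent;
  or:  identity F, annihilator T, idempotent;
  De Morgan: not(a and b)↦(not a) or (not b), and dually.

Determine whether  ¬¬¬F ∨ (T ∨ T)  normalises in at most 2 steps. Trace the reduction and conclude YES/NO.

Answer: NO — after 2 steps the term is T ∨ (T ∨ T), not yet normal

Derivation:
  start: ¬¬¬F ∨ (T ∨ T)
  [1] ¬F ∨ (T ∨ T)
  [2] T ∨ (T ∨ T)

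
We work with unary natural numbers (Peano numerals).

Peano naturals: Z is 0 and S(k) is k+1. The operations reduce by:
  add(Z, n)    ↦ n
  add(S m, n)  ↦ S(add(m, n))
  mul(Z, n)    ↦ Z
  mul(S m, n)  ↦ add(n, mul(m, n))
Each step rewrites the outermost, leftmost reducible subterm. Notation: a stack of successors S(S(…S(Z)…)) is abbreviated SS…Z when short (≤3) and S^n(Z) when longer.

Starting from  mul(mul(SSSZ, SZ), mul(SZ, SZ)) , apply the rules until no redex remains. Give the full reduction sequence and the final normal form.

  start: mul(mul(SSSZ, SZ), mul(SZ, SZ))
  step 1: mul(add(SZ, mul(SSZ, SZ)), mul(SZ, SZ))
  step 2: mul(S(add(Z, mul(SSZ, SZ))), mul(SZ, SZ))
  step 3: add(mul(SZ, SZ), mul(add(Z, mul(SSZ, SZ)), mul(SZ, SZ)))
  step 4: add(add(SZ, mul(Z, SZ)), mul(add(Z, mul(SSZ, SZ)), mul(SZ, SZ)))
  step 5: add(S(add(Z, mul(Z, SZ))), mul(add(Z, mul(SSZ, SZ)), mul(SZ, SZ)))
  step 6: S(add(add(Z, mul(Z, SZ)), mul(add(Z, mul(SSZ, SZ)), mul(SZ, SZ))))
  step 7: S(add(mul(Z, SZ), mul(add(Z, mul(SSZ, SZ)), mul(SZ, SZ))))
  step 8: S(add(Z, mul(add(Z, mul(SSZ, SZ)), mul(SZ, SZ))))
  step 9: S(mul(add(Z, mul(SSZ, SZ)), mul(SZ, SZ)))
  step 10: S(mul(mul(SSZ, SZ), mul(SZ, SZ)))
  step 11: S(mul(add(SZ, mul(SZ, SZ)), mul(SZ, SZ)))
  step 12: S(mul(S(add(Z, mul(SZ, SZ))), mul(SZ, SZ)))
  step 13: S(add(mul(SZ, SZ), mul(add(Z, mul(SZ, SZ)), mul(SZ, SZ))))
  step 14: S(add(add(SZ, mul(Z, SZ)), mul(add(Z, mul(SZ, SZ)), mul(SZ, SZ))))
  step 15: S(add(S(add(Z, mul(Z, SZ))), mul(add(Z, mul(SZ, SZ)), mul(SZ, SZ))))
  step 16: S(S(add(add(Z, mul(Z, SZ)), mul(add(Z, mul(SZ, SZ)), mul(SZ, SZ)))))
  step 17: S(S(add(mul(Z, SZ), mul(add(Z, mul(SZ, SZ)), mul(SZ, SZ)))))
  step 18: S(S(add(Z, mul(add(Z, mul(SZ, SZ)), mul(SZ, SZ)))))
  step 19: S(S(mul(add(Z, mul(SZ, SZ)), mul(SZ, SZ))))
  step 20: S(S(mul(mul(SZ, SZ), mul(SZ, SZ))))
  step 21: S(S(mul(add(SZ, mul(Z, SZ)), mul(SZ, SZ))))
  step 22: S(S(mul(S(add(Z, mul(Z, SZ))), mul(SZ, SZ))))
  step 23: S(S(add(mul(SZ, SZ), mul(add(Z, mul(Z, SZ)), mul(SZ, SZ)))))
  step 24: S(S(add(add(SZ, mul(Z, SZ)), mul(add(Z, mul(Z, SZ)), mul(SZ, SZ)))))
  step 25: S(S(add(S(add(Z, mul(Z, SZ))), mul(add(Z, mul(Z, SZ)), mul(SZ, SZ)))))
  step 26: S(S(S(add(add(Z, mul(Z, SZ)), mul(add(Z, mul(Z, SZ)), mul(SZ, SZ))))))
  step 27: S(S(S(add(mul(Z, SZ), mul(add(Z, mul(Z, SZ)), mul(SZ, SZ))))))
  step 28: S(S(S(add(Z, mul(add(Z, mul(Z, SZ)), mul(SZ, SZ))))))
  step 29: S(S(S(mul(add(Z, mul(Z, SZ)), mul(SZ, SZ)))))
  step 30: S(S(S(mul(mul(Z, SZ), mul(SZ, SZ)))))
  step 31: S(S(S(mul(Z, mul(SZ, SZ)))))
  step 32: SSSZ

Answer: normal form = SSSZ  (in 32 steps)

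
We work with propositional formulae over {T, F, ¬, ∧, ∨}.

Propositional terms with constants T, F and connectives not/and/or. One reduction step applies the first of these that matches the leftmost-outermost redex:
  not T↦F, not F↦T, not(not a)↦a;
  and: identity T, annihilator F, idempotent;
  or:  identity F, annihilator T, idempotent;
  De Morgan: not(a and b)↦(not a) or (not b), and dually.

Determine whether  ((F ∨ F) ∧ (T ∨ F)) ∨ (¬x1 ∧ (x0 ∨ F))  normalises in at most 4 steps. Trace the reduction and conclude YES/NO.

Answer: YES — reaches normal form ¬x1 ∧ x0 in 4 ≤ 4 steps

Derivation:
  start: ((F ∨ F) ∧ (T ∨ F)) ∨ (¬x1 ∧ (x0 ∨ F))
  →1  (F ∧ (T ∨ F)) ∨ (¬x1 ∧ (x0 ∨ F))
  →2  F ∨ (¬x1 ∧ (x0 ∨ F))
  →3  ¬x1 ∧ (x0 ∨ F)
  →4  ¬x1 ∧ x0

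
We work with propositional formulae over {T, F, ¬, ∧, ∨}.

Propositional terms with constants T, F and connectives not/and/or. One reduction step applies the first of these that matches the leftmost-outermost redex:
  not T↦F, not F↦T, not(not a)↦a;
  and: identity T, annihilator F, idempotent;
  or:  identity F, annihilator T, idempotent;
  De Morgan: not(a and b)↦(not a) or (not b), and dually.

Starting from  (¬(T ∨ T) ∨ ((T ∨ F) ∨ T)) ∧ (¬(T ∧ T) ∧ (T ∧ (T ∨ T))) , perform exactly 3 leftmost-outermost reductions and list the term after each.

  start: (¬(T ∨ T) ∨ ((T ∨ F) ∨ T)) ∧ (¬(T ∧ T) ∧ (T ∧ (T ∨ T)))
  step 1: ((¬T ∧ ¬T) ∨ ((T ∨ F) ∨ T)) ∧ (¬(T ∧ T) ∧ (T ∧ (T ∨ T)))
  step 2: (¬T ∨ ((T ∨ F) ∨ T)) ∧ (¬(T ∧ T) ∧ (T ∧ (T ∨ T)))
  step 3: (F ∨ ((T ∨ F) ∨ T)) ∧ (¬(T ∧ T) ∧ (T ∧ (T ∨ T)))

Answer: after 3 steps: (F ∨ ((T ∨ F) ∨ T)) ∧ (¬(T ∧ T) ∧ (T ∧ (T ∨ T)))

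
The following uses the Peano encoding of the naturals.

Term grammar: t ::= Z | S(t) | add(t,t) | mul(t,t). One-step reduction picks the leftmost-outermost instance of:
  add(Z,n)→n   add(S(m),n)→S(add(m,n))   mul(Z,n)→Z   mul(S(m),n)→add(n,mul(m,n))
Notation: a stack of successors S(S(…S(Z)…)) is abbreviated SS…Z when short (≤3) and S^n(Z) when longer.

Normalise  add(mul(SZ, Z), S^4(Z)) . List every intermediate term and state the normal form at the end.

  start: add(mul(SZ, Z), S^4(Z))
  step 1: add(add(Z, mul(Z, Z)), S^4(Z))
  step 2: add(mul(Z, Z), S^4(Z))
  step 3: add(Z, S^4(Z))
  step 4: S^4(Z)

Answer: normal form = S^4(Z)  (in 4 steps)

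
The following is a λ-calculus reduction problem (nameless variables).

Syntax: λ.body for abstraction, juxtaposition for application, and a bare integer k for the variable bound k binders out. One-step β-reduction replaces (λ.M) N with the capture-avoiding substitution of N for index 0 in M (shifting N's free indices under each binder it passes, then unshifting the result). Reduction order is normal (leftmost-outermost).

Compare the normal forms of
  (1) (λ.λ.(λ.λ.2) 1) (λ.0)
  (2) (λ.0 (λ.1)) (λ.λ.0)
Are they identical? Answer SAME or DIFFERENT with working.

Term A:
  start: (λ.λ.(λ.λ.2) 1) (λ.0)
  step 1: λ.(λ.λ.2) (λ.0)
  step 2: λ.λ.1

Term B:
  start: (λ.0 (λ.1)) (λ.λ.0)
  step 1: (λ.λ.0) (λ.λ.λ.0)
  step 2: λ.0

Answer: DIFFERENT — A ⇓ λ.λ.1, B ⇓ λ.0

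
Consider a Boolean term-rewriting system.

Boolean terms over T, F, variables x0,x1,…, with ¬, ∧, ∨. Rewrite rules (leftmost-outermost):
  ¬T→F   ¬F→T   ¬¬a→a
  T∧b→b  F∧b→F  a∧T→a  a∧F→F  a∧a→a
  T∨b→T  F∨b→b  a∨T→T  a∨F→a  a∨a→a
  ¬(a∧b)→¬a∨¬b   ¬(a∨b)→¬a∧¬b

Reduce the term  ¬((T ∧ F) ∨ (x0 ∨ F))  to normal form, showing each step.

Answer: normal form = ¬x0  (in 9 steps)

Working:
  start: ¬((T ∧ F) ∨ (x0 ∨ F))
  [1] ¬(T ∧ F) ∧ ¬(x0 ∨ F)
  [2] (¬T ∨ ¬F) ∧ ¬(x0 ∨ F)
  [3] (F ∨ ¬F) ∧ ¬(x0 ∨ F)
  [4] ¬F ∧ ¬(x0 ∨ F)
  [5] T ∧ ¬(x0 ∨ F)
  [6] ¬(x0 ∨ F)
  [7] ¬x0 ∧ ¬F
  [8] ¬x0 ∧ T
  [9] ¬x0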